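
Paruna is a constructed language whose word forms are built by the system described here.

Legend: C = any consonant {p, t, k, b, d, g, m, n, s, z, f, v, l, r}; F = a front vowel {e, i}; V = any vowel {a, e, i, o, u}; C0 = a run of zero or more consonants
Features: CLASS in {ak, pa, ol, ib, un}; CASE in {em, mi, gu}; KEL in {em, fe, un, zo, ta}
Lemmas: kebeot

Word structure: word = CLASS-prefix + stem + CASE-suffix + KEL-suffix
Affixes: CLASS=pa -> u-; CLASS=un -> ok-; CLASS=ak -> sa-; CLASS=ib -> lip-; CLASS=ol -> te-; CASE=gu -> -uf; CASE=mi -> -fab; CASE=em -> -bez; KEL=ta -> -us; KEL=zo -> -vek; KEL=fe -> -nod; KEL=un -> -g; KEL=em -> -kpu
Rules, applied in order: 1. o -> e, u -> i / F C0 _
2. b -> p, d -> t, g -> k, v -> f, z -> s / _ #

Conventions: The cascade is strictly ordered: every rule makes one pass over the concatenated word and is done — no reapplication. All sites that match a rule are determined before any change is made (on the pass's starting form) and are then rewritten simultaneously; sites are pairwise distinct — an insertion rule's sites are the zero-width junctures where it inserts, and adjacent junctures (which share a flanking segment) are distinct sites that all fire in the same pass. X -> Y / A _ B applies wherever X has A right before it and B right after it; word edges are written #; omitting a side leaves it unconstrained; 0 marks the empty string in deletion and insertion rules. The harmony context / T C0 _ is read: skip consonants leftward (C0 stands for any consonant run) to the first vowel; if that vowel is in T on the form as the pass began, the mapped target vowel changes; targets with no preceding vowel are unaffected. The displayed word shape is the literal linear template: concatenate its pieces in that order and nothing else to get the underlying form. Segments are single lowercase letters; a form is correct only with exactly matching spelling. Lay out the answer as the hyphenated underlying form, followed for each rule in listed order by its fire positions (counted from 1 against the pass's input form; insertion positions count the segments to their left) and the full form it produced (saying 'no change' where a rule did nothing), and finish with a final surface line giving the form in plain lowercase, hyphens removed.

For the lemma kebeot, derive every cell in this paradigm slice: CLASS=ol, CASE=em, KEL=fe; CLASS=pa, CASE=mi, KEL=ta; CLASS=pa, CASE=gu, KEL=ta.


cell CLASS=ol, CASE=em, KEL=fe:
underlying: te-kebeot-bez-nod
1. o -> e, u -> i / F C0 _: fires at position(s) 7, 13: tekebeetbezned
2. b -> p, d -> t, g -> k, v -> f, z -> s / _ #: fires at position(s) 14: tekebeetbeznet
surface: tekebeetbeznet

cell CLASS=pa, CASE=mi, KEL=ta:
underlying: u-kebeot-fab-us
1. o -> e, u -> i / F C0 _: fires at position(s) 6: ukebeetfabus
2. b -> p, d -> t, g -> k, v -> f, z -> s / _ #: no change
surface: ukebeetfabus

cell CLASS=pa, CASE=gu, KEL=ta:
underlying: u-kebeot-uf-us
1. o -> e, u -> i / F C0 _: fires at position(s) 6: ukebeetufus
2. b -> p, d -> t, g -> k, v -> f, z -> s / _ #: no change
surface: ukebeetufus


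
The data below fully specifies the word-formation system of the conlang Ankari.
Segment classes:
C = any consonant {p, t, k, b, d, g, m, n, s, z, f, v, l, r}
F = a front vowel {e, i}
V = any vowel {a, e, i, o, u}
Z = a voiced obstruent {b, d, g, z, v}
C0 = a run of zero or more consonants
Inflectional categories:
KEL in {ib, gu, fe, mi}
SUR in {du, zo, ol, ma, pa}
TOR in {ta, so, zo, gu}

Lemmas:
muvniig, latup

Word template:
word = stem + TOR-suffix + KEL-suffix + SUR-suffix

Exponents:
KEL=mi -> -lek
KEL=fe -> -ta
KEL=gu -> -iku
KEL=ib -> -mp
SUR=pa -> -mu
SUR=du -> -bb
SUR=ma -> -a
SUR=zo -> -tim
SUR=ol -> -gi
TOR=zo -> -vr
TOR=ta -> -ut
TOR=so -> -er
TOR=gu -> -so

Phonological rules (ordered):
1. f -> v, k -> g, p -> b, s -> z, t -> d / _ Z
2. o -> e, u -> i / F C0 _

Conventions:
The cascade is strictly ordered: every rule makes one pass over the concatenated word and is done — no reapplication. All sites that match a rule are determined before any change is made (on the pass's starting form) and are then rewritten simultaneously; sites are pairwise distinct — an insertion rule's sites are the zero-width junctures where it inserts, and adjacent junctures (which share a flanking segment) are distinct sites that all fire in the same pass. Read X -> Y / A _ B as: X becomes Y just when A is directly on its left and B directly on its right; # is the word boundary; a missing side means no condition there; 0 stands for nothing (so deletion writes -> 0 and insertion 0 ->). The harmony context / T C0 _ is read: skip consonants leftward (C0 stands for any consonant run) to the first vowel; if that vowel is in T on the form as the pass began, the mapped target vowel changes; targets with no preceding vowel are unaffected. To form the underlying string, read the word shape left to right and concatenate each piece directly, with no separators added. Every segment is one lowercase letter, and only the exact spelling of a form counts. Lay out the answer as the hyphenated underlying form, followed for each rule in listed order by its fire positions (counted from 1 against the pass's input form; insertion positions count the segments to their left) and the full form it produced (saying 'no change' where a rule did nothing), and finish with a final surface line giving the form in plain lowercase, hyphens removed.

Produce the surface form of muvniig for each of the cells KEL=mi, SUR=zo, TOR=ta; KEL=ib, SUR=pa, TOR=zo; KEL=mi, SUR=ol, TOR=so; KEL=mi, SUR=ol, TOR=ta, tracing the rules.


cell KEL=mi, SUR=zo, TOR=ta:
underlying: muvniig-ut-lek-tim
1. f -> v, k -> g, p -> b, s -> z, t -> d / _ Z: no change
2. o -> e, u -> i / F C0 _: fires at position(s) 8: muvniigitlektim
surface: muvniigitlektim

cell KEL=ib, SUR=pa, TOR=zo:
underlying: muvniig-vr-mp-mu
1. f -> v, k -> g, p -> b, s -> z, t -> d / _ Z: no change
2. o -> e, u -> i / F C0 _: fires at position(s) 13: muvniigvrmpmi
surface: muvniigvrmpmi

cell KEL=mi, SUR=ol, TOR=so:
underlying: muvniig-er-lek-gi
1. f -> v, k -> g, p -> b, s -> z, t -> d / _ Z: fires at position(s) 12: muvniigerleggi
2. o -> e, u -> i / F C0 _: no change
surface: muvniigerleggi

cell KEL=mi, SUR=ol, TOR=ta:
underlying: muvniig-ut-lek-gi
1. f -> v, k -> g, p -> b, s -> z, t -> d / _ Z: fires at position(s) 12: muvniigutleggi
2. o -> e, u -> i / F C0 _: fires at position(s) 8: muvniigitleggi
surface: muvniigitleggi


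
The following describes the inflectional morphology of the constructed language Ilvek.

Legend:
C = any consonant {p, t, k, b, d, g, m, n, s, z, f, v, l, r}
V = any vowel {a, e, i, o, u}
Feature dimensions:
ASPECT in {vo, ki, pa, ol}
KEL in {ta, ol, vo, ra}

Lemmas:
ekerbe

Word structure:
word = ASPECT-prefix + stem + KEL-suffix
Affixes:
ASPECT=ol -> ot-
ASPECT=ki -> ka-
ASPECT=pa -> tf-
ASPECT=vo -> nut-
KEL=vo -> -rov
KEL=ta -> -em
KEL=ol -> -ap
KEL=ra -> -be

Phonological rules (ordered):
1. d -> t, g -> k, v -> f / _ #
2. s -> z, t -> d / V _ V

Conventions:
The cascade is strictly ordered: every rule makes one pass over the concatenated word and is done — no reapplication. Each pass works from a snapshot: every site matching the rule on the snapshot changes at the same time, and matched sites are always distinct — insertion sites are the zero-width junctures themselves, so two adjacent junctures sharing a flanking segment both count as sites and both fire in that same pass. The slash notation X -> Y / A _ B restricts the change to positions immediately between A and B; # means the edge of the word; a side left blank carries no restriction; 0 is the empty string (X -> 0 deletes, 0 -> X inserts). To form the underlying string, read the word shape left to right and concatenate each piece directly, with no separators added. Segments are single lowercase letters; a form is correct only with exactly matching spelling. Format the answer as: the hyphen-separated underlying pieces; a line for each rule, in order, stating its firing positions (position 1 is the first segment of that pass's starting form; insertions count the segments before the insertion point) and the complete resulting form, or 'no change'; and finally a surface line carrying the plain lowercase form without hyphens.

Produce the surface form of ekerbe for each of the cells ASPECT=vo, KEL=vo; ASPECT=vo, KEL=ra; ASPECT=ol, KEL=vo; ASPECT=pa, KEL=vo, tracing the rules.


cell ASPECT=vo, KEL=vo:
underlying: nut-ekerbe-rov
1. d -> t, g -> k, v -> f / _ #: fires at position(s) 12: nutekerberof
2. s -> z, t -> d / V _ V: fires at position(s) 3: nudekerberof
surface: nudekerberof

cell ASPECT=vo, KEL=ra:
underlying: nut-ekerbe-be
1. d -> t, g -> k, v -> f / _ #: no change
2. s -> z, t -> d / V _ V: fires at position(s) 3: nudekerbebe
surface: nudekerbebe

cell ASPECT=ol, KEL=vo:
underlying: ot-ekerbe-rov
1. d -> t, g -> k, v -> f / _ #: fires at position(s) 11: otekerberof
2. s -> z, t -> d / V _ V: fires at position(s) 2: odekerberof
surface: odekerberof

cell ASPECT=pa, KEL=vo:
underlying: tf-ekerbe-rov
1. d -> t, g -> k, v -> f / _ #: fires at position(s) 11: tfekerberof
2. s -> z, t -> d / V _ V: no change
surface: tfekerberof


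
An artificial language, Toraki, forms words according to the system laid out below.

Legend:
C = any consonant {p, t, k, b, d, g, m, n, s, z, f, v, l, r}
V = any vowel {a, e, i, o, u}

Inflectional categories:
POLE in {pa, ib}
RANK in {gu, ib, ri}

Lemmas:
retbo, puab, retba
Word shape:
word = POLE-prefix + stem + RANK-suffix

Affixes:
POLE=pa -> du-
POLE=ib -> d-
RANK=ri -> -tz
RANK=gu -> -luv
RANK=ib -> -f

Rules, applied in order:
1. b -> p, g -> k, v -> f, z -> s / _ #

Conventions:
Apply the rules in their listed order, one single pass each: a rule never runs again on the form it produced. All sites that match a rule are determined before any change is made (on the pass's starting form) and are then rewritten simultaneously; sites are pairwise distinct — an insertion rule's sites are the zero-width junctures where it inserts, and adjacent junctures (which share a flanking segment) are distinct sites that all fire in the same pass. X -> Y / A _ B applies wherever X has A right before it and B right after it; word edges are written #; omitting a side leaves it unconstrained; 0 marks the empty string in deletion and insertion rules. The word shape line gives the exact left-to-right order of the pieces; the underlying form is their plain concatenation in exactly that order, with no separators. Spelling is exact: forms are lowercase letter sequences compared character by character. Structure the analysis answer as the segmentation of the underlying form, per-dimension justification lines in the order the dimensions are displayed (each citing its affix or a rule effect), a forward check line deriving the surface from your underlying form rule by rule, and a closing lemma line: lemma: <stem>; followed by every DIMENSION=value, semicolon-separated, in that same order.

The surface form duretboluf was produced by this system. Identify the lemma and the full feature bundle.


underlying: du-retbo-luv
POLE=pa - signalled by the affix du-
RANK=gu - signalled by the affix -luv
check: duretboluv -> duretboluf
lemma: retbo; POLE=pa; RANK=gu


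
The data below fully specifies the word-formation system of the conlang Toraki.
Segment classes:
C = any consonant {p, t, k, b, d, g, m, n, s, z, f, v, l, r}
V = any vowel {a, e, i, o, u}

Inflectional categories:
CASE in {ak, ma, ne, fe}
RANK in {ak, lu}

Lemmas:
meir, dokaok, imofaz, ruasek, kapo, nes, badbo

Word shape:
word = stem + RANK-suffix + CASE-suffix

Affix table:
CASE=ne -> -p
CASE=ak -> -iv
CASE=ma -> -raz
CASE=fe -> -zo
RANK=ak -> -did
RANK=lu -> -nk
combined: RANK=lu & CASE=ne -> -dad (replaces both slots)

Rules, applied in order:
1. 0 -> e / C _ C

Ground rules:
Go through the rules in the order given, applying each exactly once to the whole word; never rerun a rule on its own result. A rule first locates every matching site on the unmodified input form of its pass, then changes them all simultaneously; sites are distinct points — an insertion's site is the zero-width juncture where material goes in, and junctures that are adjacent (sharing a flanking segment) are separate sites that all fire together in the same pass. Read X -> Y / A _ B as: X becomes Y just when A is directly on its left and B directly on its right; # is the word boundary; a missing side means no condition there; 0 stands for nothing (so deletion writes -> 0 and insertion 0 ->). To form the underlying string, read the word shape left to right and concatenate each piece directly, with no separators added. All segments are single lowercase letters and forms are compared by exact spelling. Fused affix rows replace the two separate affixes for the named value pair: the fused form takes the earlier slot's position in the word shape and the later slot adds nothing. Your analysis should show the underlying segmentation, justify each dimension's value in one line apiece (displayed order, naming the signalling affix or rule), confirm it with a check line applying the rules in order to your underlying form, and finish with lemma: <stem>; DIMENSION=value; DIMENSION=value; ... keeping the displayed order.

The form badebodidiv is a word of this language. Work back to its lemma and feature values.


underlying: badbo-did-iv
CASE=ak - signalled by the affix -iv
RANK=ak - signalled by the affix -did
check: badbodidiv -> badebodidiv
lemma: badbo; CASE=ak; RANK=ak


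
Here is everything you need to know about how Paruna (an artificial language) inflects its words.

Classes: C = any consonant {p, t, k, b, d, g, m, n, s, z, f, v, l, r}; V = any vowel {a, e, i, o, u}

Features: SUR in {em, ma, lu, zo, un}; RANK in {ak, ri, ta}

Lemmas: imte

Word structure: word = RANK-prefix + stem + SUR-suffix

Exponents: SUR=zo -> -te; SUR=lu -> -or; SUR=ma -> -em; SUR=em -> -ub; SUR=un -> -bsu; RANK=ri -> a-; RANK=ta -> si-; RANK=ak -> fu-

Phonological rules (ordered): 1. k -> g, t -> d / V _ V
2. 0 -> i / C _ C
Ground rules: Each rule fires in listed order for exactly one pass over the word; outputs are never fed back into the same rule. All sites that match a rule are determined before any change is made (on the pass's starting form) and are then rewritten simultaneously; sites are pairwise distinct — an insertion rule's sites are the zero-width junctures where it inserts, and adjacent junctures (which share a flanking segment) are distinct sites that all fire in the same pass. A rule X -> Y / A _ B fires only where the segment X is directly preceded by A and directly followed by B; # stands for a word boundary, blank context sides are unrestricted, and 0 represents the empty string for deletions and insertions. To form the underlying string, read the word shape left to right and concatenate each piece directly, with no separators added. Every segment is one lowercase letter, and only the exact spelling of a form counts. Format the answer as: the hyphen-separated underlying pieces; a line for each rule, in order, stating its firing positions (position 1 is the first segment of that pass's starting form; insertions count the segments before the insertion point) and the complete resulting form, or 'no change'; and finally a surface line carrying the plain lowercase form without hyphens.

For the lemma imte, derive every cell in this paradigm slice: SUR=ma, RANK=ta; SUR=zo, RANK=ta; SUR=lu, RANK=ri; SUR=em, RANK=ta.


cell SUR=ma, RANK=ta:
underlying: si-imte-em
1. k -> g, t -> d / V _ V: no change
2. 0 -> i / C _ C: inserts after position(s) 4: siimiteem
surface: siimiteem

cell SUR=zo, RANK=ta:
underlying: si-imte-te
1. k -> g, t -> d / V _ V: fires at position(s) 7: siimtede
2. 0 -> i / C _ C: inserts after position(s) 4: siimitede
surface: siimitede

cell SUR=lu, RANK=ri:
underlying: a-imte-or
1. k -> g, t -> d / V _ V: no change
2. 0 -> i / C _ C: inserts after position(s) 3: aimiteor
surface: aimiteor

cell SUR=em, RANK=ta:
underlying: si-imte-ub
1. k -> g, t -> d / V _ V: no change
2. 0 -> i / C _ C: inserts after position(s) 4: siimiteub
surface: siimiteub


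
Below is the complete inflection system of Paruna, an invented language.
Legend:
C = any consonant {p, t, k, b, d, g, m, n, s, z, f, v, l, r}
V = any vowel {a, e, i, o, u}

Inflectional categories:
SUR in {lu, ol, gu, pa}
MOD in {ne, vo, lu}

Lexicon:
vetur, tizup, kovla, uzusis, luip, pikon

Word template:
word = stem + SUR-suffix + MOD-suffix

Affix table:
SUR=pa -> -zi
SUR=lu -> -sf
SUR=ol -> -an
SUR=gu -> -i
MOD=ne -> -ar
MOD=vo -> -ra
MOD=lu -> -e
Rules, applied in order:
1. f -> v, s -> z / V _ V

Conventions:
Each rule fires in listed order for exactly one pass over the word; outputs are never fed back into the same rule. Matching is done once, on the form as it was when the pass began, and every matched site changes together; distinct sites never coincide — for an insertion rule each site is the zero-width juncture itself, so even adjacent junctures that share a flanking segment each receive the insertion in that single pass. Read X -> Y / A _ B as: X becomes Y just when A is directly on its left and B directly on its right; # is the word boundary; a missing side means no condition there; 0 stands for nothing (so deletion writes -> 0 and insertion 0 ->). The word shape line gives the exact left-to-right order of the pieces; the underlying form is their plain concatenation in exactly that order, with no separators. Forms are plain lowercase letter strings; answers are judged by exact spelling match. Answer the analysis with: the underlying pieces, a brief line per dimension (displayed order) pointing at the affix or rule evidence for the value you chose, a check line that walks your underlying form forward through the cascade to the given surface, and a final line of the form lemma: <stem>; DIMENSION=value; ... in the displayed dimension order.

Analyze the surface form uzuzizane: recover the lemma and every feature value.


underlying: uzusis-an-e
SUR=ol - signalled by the affix -an
MOD=lu - signalled by the affix -e
check: uzusisane -> uzuzizane
lemma: uzusis; SUR=ol; MOD=lu


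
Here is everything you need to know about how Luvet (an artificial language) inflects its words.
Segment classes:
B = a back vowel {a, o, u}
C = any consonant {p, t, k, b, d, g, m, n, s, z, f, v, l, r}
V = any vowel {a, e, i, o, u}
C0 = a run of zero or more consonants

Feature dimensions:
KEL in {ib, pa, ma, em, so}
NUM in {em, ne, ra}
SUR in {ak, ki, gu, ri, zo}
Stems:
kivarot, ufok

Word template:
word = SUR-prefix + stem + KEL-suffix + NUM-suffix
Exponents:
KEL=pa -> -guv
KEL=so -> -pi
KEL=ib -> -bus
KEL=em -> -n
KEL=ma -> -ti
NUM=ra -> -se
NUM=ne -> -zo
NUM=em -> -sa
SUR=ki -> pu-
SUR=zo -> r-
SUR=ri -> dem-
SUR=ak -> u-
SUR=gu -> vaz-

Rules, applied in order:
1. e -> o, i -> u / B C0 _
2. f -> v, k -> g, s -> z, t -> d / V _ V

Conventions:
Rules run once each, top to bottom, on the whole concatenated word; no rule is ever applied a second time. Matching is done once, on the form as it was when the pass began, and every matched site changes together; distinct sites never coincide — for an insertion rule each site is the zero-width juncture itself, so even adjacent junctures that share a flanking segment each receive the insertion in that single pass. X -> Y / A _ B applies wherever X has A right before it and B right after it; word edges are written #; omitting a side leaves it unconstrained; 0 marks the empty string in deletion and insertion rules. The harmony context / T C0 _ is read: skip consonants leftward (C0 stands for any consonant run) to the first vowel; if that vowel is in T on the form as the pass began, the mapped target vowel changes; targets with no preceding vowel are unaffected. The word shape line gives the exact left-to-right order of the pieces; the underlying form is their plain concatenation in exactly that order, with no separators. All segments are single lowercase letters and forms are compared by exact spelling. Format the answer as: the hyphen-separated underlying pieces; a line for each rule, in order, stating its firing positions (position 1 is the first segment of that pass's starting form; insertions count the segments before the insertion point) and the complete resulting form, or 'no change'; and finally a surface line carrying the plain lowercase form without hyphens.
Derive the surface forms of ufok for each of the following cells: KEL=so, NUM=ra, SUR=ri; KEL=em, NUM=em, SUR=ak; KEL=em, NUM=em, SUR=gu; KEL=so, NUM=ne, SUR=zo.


cell KEL=so, NUM=ra, SUR=ri:
underlying: dem-ufok-pi-se
1. e -> o, i -> u / B C0 _: fires at position(s) 9: demufokpuse
2. f -> v, k -> g, s -> z, t -> d / V _ V: fires at position(s) 5, 10: demuvokpuze
surface: demuvokpuze

cell KEL=em, NUM=em, SUR=ak:
underlying: u-ufok-n-sa
1. e -> o, i -> u / B C0 _: no change
2. f -> v, k -> g, s -> z, t -> d / V _ V: fires at position(s) 3: uuvoknsa
surface: uuvoknsa

cell KEL=em, NUM=em, SUR=gu:
underlying: vaz-ufok-n-sa
1. e -> o, i -> u / B C0 _: no change
2. f -> v, k -> g, s -> z, t -> d / V _ V: fires at position(s) 5: vazuvoknsa
surface: vazuvoknsa

cell KEL=so, NUM=ne, SUR=zo:
underlying: r-ufok-pi-zo
1. e -> o, i -> u / B C0 _: fires at position(s) 7: rufokpuzo
2. f -> v, k -> g, s -> z, t -> d / V _ V: fires at position(s) 3: ruvokpuzo
surface: ruvokpuzo


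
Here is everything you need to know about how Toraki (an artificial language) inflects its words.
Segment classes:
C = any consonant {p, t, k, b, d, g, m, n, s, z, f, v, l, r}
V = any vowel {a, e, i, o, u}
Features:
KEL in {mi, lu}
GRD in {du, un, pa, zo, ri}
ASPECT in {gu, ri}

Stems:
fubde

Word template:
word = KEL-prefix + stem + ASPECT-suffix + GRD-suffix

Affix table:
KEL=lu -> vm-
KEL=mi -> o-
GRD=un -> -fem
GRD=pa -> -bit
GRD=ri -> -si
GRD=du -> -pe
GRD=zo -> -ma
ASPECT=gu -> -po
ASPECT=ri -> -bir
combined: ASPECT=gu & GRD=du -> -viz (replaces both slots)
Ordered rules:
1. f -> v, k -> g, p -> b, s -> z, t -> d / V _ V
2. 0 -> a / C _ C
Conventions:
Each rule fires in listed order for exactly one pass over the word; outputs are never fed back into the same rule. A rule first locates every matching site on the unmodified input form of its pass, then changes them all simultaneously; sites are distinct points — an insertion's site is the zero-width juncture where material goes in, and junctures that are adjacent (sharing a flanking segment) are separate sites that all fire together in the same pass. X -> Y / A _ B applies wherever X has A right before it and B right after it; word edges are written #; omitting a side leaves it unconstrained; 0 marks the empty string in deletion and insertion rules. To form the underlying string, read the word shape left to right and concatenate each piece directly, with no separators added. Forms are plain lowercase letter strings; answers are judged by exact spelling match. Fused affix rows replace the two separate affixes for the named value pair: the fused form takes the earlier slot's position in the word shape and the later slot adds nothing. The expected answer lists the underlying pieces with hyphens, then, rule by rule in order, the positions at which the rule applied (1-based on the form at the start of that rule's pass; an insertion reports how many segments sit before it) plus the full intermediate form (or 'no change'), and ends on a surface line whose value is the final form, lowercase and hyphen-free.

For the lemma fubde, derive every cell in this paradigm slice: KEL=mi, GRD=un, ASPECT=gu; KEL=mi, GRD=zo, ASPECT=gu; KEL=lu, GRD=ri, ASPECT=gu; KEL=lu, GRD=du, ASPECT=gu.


cell KEL=mi, GRD=un, ASPECT=gu:
underlying: o-fubde-po-fem
1. f -> v, k -> g, p -> b, s -> z, t -> d / V _ V: fires at position(s) 2, 7, 9: ovubdebovem
2. 0 -> a / C _ C: inserts after position(s) 4: ovubadebovem
surface: ovubadebovem

cell KEL=mi, GRD=zo, ASPECT=gu:
underlying: o-fubde-po-ma
1. f -> v, k -> g, p -> b, s -> z, t -> d / V _ V: fires at position(s) 2, 7: ovubdeboma
2. 0 -> a / C _ C: inserts after position(s) 4: ovubadeboma
surface: ovubadeboma

cell KEL=lu, GRD=ri, ASPECT=gu:
underlying: vm-fubde-po-si
1. f -> v, k -> g, p -> b, s -> z, t -> d / V _ V: fires at position(s) 8, 10: vmfubdebozi
2. 0 -> a / C _ C: inserts after position(s) 1, 2, 5: vamafubadebozi
surface: vamafubadebozi

cell KEL=lu, GRD=du, ASPECT=gu:
underlying: vm-fubde-viz
1. f -> v, k -> g, p -> b, s -> z, t -> d / V _ V: no change
2. 0 -> a / C _ C: inserts after position(s) 1, 2, 5: vamafubadeviz
surface: vamafubadeviz


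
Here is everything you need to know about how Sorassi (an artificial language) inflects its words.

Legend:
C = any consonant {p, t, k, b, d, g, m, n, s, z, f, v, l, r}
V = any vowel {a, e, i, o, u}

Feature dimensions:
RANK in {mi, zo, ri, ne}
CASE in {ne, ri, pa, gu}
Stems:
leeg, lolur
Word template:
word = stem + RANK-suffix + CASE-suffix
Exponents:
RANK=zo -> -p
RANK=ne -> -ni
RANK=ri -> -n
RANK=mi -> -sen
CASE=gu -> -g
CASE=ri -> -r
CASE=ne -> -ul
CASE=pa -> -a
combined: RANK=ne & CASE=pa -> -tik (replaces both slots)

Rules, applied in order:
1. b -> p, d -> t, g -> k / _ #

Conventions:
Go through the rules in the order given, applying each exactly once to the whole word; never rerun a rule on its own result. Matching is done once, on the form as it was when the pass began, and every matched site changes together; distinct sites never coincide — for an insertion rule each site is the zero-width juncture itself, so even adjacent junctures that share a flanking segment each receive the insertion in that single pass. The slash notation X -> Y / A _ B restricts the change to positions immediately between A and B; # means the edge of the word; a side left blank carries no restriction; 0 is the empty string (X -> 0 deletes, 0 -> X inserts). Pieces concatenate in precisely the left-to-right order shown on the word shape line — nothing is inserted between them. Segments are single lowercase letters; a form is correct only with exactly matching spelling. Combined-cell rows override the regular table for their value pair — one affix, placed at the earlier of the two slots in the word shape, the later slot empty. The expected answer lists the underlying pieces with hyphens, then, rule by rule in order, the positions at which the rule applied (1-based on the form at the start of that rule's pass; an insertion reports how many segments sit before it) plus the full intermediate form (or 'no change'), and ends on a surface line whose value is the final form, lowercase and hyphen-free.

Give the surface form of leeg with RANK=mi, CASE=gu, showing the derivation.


underlying: leeg-sen-g
1. b -> p, d -> t, g -> k / _ #: fires at position(s) 8: leegsenk
surface: leegsenk


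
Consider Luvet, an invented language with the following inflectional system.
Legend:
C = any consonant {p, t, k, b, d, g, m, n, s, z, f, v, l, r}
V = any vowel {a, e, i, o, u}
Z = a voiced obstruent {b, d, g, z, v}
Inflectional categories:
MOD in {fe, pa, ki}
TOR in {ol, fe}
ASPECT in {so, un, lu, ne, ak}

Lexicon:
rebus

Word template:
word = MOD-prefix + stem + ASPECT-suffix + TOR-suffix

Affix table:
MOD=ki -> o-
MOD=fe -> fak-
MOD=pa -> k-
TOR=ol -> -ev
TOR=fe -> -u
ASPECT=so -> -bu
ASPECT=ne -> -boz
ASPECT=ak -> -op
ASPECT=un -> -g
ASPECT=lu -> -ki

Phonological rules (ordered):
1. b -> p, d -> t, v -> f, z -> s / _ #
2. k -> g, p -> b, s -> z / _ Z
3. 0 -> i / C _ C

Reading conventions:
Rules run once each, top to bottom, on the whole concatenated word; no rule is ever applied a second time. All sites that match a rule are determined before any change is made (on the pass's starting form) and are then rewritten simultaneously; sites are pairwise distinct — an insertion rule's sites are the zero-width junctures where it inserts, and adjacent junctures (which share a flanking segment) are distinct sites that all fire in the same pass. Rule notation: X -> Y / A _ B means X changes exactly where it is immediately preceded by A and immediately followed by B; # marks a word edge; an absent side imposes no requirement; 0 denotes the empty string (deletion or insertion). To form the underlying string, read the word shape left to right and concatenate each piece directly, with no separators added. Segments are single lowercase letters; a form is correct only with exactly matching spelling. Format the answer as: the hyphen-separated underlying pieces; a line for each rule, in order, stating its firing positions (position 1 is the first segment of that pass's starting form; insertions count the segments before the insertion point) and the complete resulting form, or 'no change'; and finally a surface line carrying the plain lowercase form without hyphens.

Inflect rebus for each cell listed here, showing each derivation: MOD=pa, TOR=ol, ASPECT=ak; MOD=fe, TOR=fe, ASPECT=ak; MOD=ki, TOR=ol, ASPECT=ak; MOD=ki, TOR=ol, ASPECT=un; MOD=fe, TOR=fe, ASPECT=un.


cell MOD=pa, TOR=ol, ASPECT=ak:
underlying: k-rebus-op-ev
1. b -> p, d -> t, v -> f, z -> s / _ #: fires at position(s) 10: krebusopef
2. k -> g, p -> b, s -> z / _ Z: no change
3. 0 -> i / C _ C: inserts after position(s) 1: kirebusopef
surface: kirebusopef

cell MOD=fe, TOR=fe, ASPECT=ak:
underlying: fak-rebus-op-u
1. b -> p, d -> t, v -> f, z -> s / _ #: no change
2. k -> g, p -> b, s -> z / _ Z: no change
3. 0 -> i / C _ C: inserts after position(s) 3: fakirebusopu
surface: fakirebusopu

cell MOD=ki, TOR=ol, ASPECT=ak:
underlying: o-rebus-op-ev
1. b -> p, d -> t, v -> f, z -> s / _ #: fires at position(s) 10: orebusopef
2. k -> g, p -> b, s -> z / _ Z: no change
3. 0 -> i / C _ C: no change
surface: orebusopef

cell MOD=ki, TOR=ol, ASPECT=un:
underlying: o-rebus-g-ev
1. b -> p, d -> t, v -> f, z -> s / _ #: fires at position(s) 9: orebusgef
2. k -> g, p -> b, s -> z / _ Z: fires at position(s) 6: orebuzgef
3. 0 -> i / C _ C: inserts after position(s) 6: orebuzigef
surface: orebuzigef

cell MOD=fe, TOR=fe, ASPECT=un:
underlying: fak-rebus-g-u
1. b -> p, d -> t, v -> f, z -> s / _ #: no change
2. k -> g, p -> b, s -> z / _ Z: fires at position(s) 8: fakrebuzgu
3. 0 -> i / C _ C: inserts after position(s) 3, 8: fakirebuzigu
surface: fakirebuzigu


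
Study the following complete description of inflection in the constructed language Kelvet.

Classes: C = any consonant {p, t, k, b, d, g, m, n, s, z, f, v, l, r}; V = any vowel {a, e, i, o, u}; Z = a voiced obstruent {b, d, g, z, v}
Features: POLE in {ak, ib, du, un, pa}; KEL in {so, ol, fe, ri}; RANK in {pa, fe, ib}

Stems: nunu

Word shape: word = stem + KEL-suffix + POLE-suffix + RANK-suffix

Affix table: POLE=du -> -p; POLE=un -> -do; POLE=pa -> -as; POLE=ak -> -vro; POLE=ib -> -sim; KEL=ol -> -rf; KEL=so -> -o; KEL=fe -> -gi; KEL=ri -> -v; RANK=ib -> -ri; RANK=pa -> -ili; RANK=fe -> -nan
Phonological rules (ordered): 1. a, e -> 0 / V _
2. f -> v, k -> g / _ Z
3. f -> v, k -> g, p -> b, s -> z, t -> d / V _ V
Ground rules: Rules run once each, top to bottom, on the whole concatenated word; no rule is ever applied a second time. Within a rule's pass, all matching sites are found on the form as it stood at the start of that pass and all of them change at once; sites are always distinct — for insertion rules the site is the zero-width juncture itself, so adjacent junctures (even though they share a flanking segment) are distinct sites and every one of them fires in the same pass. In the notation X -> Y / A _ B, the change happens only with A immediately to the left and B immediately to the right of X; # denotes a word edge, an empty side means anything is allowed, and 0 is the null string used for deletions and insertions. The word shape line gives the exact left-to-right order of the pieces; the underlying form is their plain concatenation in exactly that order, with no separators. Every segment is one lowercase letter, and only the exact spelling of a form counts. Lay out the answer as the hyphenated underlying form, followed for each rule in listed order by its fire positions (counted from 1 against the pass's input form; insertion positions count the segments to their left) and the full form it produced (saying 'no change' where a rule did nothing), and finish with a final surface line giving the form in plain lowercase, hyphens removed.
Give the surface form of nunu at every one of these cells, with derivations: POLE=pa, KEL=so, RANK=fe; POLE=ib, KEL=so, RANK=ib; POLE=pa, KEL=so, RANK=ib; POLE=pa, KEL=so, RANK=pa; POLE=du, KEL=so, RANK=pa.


cell POLE=pa, KEL=so, RANK=fe:
underlying: nunu-o-as-nan
1. a, e -> 0 / V _: fires at position(s) 6: nunuosnan
2. f -> v, k -> g / _ Z: no change
3. f -> v, k -> g, p -> b, s -> z, t -> d / V _ V: no change
surface: nunuosnan

cell POLE=ib, KEL=so, RANK=ib:
underlying: nunu-o-sim-ri
1. a, e -> 0 / V _: no change
2. f -> v, k -> g / _ Z: no change
3. f -> v, k -> g, p -> b, s -> z, t -> d / V _ V: fires at position(s) 6: nunuozimri
surface: nunuozimri

cell POLE=pa, KEL=so, RANK=ib:
underlying: nunu-o-as-ri
1. a, e -> 0 / V _: fires at position(s) 6: nunuosri
2. f -> v, k -> g / _ Z: no change
3. f -> v, k -> g, p -> b, s -> z, t -> d / V _ V: no change
surface: nunuosri

cell POLE=pa, KEL=so, RANK=pa:
underlying: nunu-o-as-ili
1. a, e -> 0 / V _: fires at position(s) 6: nunuosili
2. f -> v, k -> g / _ Z: no change
3. f -> v, k -> g, p -> b, s -> z, t -> d / V _ V: fires at position(s) 6: nunuozili
surface: nunuozili

cell POLE=du, KEL=so, RANK=pa:
underlying: nunu-o-p-ili
1. a, e -> 0 / V _: no change
2. f -> v, k -> g / _ Z: no change
3. f -> v, k -> g, p -> b, s -> z, t -> d / V _ V: fires at position(s) 6: nunuobili
surface: nunuobili


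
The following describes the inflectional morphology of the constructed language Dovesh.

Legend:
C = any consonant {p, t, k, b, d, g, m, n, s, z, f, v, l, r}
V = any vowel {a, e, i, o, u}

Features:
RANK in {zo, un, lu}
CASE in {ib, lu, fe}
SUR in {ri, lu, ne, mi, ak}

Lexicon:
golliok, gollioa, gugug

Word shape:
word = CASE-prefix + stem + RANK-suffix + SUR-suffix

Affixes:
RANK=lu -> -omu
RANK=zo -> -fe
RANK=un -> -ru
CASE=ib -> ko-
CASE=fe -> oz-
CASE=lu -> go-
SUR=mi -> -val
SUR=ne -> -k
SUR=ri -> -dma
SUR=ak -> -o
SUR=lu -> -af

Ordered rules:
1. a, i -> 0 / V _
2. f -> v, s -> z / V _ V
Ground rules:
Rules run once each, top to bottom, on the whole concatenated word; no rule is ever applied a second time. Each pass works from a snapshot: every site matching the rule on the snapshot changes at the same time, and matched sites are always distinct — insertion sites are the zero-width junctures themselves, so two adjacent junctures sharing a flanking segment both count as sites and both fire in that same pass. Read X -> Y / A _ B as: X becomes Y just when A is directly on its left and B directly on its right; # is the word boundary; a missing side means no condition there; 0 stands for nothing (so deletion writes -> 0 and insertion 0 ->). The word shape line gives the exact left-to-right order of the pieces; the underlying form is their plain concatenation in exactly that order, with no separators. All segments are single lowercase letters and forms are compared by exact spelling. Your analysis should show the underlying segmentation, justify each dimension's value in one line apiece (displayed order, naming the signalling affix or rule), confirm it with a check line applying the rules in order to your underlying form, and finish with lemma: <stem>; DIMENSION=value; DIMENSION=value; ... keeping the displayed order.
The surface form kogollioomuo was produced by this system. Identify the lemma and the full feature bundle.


underlying: ko-gollioa-omu-o
RANK=lu - signalled by the affix -omu
CASE=ib - signalled by the affix ko-
SUR=ak - signalled by the affix -o
check: kogollioaomuo -> kogollioomuo -> kogollioomuo
lemma: gollioa; RANK=lu; CASE=ib; SUR=ak


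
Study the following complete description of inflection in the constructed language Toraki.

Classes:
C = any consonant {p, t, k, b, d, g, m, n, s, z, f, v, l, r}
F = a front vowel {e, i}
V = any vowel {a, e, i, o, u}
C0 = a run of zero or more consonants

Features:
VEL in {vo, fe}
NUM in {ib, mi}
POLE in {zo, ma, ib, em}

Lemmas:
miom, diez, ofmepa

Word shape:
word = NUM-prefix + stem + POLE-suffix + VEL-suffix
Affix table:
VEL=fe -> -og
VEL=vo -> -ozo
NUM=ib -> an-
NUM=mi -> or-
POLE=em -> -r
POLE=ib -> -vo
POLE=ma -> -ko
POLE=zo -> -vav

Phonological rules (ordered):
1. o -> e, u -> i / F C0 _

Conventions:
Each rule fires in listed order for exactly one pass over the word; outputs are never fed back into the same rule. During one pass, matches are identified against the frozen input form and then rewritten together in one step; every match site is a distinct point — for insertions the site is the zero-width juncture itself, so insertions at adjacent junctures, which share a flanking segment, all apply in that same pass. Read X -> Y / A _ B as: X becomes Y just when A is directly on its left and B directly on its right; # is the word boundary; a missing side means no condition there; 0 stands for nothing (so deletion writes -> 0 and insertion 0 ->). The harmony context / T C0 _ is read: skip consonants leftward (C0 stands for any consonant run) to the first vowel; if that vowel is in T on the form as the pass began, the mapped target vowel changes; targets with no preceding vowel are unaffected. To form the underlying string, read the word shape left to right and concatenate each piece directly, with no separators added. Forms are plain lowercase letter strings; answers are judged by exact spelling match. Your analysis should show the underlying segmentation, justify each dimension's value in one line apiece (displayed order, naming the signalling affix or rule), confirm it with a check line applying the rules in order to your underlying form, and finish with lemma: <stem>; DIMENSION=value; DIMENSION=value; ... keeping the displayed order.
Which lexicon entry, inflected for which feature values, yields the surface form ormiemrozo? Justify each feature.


underlying: or-miom-r-ozo
VEL=vo - signalled by the affix -ozo
NUM=mi - signalled by the affix or-
POLE=em - signalled by the affix -r
check: ormiomrozo -> ormiemrozo
lemma: miom; VEL=vo; NUM=mi; POLE=em


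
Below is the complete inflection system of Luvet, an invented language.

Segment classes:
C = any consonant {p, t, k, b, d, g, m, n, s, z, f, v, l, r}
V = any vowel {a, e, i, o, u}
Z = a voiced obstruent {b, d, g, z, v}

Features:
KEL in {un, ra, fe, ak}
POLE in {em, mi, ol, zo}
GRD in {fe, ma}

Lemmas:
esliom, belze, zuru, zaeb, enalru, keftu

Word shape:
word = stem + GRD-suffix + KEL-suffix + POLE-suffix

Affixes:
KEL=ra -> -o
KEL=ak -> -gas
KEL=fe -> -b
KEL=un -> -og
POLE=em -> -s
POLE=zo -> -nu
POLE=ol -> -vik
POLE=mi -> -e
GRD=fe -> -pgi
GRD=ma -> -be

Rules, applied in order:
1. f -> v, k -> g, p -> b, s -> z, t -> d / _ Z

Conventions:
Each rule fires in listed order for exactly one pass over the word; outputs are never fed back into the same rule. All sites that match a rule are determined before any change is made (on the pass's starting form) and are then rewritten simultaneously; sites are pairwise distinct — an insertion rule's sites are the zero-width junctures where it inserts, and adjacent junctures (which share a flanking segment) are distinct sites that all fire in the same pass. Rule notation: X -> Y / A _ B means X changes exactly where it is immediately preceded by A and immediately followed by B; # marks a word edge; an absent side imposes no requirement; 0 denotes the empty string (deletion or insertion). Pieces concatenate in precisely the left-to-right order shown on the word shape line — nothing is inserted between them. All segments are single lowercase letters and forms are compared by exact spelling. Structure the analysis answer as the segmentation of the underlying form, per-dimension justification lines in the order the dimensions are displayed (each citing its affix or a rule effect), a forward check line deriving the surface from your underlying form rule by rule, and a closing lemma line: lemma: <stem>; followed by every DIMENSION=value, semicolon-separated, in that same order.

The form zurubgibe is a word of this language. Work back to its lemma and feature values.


underlying: zuru-pgi-b-e
KEL=fe - signalled by the affix -b
POLE=mi - signalled by the affix -e
GRD=fe - signalled by the affix -pgi
check: zurupgibe -> zurubgibe
lemma: zuru; KEL=fe; POLE=mi; GRD=fe


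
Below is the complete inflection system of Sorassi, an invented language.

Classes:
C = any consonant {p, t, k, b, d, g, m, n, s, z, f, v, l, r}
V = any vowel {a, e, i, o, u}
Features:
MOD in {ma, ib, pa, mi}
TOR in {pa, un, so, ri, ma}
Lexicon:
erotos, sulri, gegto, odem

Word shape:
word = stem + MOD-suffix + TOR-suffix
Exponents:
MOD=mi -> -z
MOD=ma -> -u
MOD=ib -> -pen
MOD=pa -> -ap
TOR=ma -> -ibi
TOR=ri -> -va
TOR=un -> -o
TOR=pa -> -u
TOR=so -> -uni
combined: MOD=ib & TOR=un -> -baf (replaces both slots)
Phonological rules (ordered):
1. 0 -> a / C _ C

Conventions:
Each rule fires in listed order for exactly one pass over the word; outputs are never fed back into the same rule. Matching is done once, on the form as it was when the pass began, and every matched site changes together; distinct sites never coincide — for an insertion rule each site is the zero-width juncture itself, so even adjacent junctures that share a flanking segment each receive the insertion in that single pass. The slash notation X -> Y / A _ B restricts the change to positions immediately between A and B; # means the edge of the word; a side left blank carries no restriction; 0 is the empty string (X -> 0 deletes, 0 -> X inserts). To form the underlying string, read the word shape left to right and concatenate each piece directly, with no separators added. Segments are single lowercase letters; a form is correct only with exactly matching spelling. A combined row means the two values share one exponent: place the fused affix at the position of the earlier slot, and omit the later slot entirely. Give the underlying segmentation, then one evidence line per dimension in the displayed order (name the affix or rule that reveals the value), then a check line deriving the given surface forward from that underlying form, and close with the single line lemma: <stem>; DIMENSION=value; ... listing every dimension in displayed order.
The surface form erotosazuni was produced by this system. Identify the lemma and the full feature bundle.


underlying: erotos-z-uni
MOD=mi - signalled by the affix -z
TOR=so - signalled by the affix -uni
check: erotoszuni -> erotosazuni
lemma: erotos; MOD=mi; TOR=so
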